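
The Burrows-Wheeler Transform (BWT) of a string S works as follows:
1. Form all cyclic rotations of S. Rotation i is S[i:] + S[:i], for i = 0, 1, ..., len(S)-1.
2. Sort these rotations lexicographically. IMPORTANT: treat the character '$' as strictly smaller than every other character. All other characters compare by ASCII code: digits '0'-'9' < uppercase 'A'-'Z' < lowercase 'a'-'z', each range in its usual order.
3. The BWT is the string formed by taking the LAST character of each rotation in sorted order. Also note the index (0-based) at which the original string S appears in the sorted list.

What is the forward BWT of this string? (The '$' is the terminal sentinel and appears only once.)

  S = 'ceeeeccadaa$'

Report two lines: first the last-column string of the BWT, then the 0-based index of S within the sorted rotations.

Answer: aadcce$aeeec
6

Derivation:
All 12 rotations (rotation i = S[i:]+S[:i]):
  rot[0] = ceeeeccadaa$
  rot[1] = eeeeccadaa$c
  rot[2] = eeeccadaa$ce
  rot[3] = eeccadaa$cee
  rot[4] = eccadaa$ceee
  rot[5] = ccadaa$ceeee
  rot[6] = cadaa$ceeeec
  rot[7] = adaa$ceeeecc
  rot[8] = daa$ceeeecca
  rot[9] = aa$ceeeeccad
  rot[10] = a$ceeeeccada
  rot[11] = $ceeeeccadaa
Sorted (with $ < everything):
  sorted[0] = $ceeeeccadaa  (last char: 'a')
  sorted[1] = a$ceeeeccada  (last char: 'a')
  sorted[2] = aa$ceeeeccad  (last char: 'd')
  sorted[3] = adaa$ceeeecc  (last char: 'c')
  sorted[4] = cadaa$ceeeec  (last char: 'c')
  sorted[5] = ccadaa$ceeee  (last char: 'e')
  sorted[6] = ceeeeccadaa$  (last char: '$')
  sorted[7] = daa$ceeeecca  (last char: 'a')
  sorted[8] = eccadaa$ceee  (last char: 'e')
  sorted[9] = eeccadaa$cee  (last char: 'e')
  sorted[10] = eeeccadaa$ce  (last char: 'e')
  sorted[11] = eeeeccadaa$c  (last char: 'c')
Last column: aadcce$aeeec
Original string S is at sorted index 6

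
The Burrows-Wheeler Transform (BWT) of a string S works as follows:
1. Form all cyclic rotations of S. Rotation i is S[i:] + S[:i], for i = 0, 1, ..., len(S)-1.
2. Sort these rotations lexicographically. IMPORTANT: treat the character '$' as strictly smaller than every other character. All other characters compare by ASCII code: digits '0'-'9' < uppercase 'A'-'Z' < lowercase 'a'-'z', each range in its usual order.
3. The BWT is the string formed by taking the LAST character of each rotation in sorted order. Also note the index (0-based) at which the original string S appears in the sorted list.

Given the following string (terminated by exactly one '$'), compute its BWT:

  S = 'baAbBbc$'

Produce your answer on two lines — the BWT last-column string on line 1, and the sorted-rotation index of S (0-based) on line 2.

All 8 rotations (rotation i = S[i:]+S[:i]):
  rot[0] = baAbBbc$
  rot[1] = aAbBbc$b
  rot[2] = AbBbc$ba
  rot[3] = bBbc$baA
  rot[4] = Bbc$baAb
  rot[5] = bc$baAbB
  rot[6] = c$baAbBb
  rot[7] = $baAbBbc
Sorted (with $ < everything):
  sorted[0] = $baAbBbc  (last char: 'c')
  sorted[1] = AbBbc$ba  (last char: 'a')
  sorted[2] = Bbc$baAb  (last char: 'b')
  sorted[3] = aAbBbc$b  (last char: 'b')
  sorted[4] = bBbc$baA  (last char: 'A')
  sorted[5] = baAbBbc$  (last char: '$')
  sorted[6] = bc$baAbB  (last char: 'B')
  sorted[7] = c$baAbBb  (last char: 'b')
Last column: cabbA$Bb
Original string S is at sorted index 5

Answer: cabbA$Bb
5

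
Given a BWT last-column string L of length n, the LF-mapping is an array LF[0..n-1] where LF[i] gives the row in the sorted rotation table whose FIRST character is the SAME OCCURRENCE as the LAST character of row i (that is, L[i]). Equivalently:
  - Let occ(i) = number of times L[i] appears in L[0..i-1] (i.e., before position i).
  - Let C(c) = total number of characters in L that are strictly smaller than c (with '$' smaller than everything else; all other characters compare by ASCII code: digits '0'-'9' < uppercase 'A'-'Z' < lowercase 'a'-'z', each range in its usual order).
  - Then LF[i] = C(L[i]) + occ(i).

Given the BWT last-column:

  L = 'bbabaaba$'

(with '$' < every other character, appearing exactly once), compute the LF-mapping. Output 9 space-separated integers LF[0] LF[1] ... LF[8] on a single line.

Char counts: '$':1, 'a':4, 'b':4
C (first-col start): C('$')=0, C('a')=1, C('b')=5
L[0]='b': occ=0, LF[0]=C('b')+0=5+0=5
L[1]='b': occ=1, LF[1]=C('b')+1=5+1=6
L[2]='a': occ=0, LF[2]=C('a')+0=1+0=1
L[3]='b': occ=2, LF[3]=C('b')+2=5+2=7
L[4]='a': occ=1, LF[4]=C('a')+1=1+1=2
L[5]='a': occ=2, LF[5]=C('a')+2=1+2=3
L[6]='b': occ=3, LF[6]=C('b')+3=5+3=8
L[7]='a': occ=3, LF[7]=C('a')+3=1+3=4
L[8]='$': occ=0, LF[8]=C('$')+0=0+0=0

Answer: 5 6 1 7 2 3 8 4 0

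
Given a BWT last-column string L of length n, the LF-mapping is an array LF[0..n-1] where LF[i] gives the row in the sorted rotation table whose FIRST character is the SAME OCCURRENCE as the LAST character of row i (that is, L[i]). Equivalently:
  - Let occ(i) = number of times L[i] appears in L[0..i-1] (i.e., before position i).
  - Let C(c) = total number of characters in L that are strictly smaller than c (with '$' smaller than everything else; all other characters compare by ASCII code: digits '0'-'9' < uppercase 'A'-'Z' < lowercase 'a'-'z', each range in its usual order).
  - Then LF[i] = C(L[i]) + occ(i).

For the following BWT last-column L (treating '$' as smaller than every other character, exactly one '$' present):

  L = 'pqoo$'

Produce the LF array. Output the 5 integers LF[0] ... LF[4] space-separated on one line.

Char counts: '$':1, 'o':2, 'p':1, 'q':1
C (first-col start): C('$')=0, C('o')=1, C('p')=3, C('q')=4
L[0]='p': occ=0, LF[0]=C('p')+0=3+0=3
L[1]='q': occ=0, LF[1]=C('q')+0=4+0=4
L[2]='o': occ=0, LF[2]=C('o')+0=1+0=1
L[3]='o': occ=1, LF[3]=C('o')+1=1+1=2
L[4]='$': occ=0, LF[4]=C('$')+0=0+0=0

Answer: 3 4 1 2 0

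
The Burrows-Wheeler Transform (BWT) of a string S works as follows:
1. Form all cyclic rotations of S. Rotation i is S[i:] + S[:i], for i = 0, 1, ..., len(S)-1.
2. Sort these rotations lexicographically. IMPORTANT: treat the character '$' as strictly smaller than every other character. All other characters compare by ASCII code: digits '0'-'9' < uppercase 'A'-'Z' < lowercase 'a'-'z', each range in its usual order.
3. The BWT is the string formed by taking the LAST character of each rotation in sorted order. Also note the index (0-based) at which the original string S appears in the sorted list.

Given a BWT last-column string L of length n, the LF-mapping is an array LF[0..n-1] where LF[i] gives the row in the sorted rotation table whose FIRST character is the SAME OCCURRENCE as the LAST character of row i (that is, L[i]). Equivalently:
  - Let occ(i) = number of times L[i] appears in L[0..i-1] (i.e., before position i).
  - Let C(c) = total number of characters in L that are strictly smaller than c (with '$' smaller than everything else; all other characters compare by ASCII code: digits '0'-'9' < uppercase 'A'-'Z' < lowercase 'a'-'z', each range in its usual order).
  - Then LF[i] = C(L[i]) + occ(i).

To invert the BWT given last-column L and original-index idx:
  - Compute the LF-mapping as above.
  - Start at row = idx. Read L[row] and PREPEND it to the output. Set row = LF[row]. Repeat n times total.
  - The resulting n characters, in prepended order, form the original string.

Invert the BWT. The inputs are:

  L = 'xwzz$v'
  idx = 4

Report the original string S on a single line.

LF mapping: 3 2 4 5 0 1
Walk LF starting at row 4, prepending L[row]:
  step 1: row=4, L[4]='$', prepend. Next row=LF[4]=0
  step 2: row=0, L[0]='x', prepend. Next row=LF[0]=3
  step 3: row=3, L[3]='z', prepend. Next row=LF[3]=5
  step 4: row=5, L[5]='v', prepend. Next row=LF[5]=1
  step 5: row=1, L[1]='w', prepend. Next row=LF[1]=2
  step 6: row=2, L[2]='z', prepend. Next row=LF[2]=4
Reversed output: zwvzx$

Answer: zwvzx$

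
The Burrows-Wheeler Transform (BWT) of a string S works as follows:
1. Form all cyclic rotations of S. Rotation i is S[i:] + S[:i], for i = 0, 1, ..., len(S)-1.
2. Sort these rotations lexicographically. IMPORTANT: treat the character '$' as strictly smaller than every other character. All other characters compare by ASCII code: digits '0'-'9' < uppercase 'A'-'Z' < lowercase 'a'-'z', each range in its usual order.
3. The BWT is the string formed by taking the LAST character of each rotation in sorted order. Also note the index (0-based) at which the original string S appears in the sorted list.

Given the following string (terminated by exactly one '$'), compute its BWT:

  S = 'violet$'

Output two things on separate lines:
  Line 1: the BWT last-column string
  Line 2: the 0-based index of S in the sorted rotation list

Answer: tlvoie$
6

Derivation:
All 7 rotations (rotation i = S[i:]+S[:i]):
  rot[0] = violet$
  rot[1] = iolet$v
  rot[2] = olet$vi
  rot[3] = let$vio
  rot[4] = et$viol
  rot[5] = t$viole
  rot[6] = $violet
Sorted (with $ < everything):
  sorted[0] = $violet  (last char: 't')
  sorted[1] = et$viol  (last char: 'l')
  sorted[2] = iolet$v  (last char: 'v')
  sorted[3] = let$vio  (last char: 'o')
  sorted[4] = olet$vi  (last char: 'i')
  sorted[5] = t$viole  (last char: 'e')
  sorted[6] = violet$  (last char: '$')
Last column: tlvoie$
Original string S is at sorted index 6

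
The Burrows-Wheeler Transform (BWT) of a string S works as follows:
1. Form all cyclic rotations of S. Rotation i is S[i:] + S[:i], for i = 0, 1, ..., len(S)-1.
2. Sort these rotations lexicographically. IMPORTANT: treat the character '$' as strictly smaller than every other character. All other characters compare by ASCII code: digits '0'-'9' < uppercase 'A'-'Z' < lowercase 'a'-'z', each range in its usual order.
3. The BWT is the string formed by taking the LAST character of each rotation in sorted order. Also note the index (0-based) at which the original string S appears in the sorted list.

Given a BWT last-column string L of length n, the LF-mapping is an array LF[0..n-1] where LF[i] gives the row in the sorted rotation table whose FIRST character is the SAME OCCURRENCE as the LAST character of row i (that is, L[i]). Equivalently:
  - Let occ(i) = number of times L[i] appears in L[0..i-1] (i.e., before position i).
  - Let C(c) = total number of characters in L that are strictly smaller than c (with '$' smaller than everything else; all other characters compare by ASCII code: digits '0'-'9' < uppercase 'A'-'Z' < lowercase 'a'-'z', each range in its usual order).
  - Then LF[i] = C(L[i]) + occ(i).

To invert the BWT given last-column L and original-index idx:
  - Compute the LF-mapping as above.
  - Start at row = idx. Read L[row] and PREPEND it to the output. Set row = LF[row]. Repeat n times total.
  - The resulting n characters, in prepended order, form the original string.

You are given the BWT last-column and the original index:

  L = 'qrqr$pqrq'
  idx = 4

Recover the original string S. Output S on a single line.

LF mapping: 2 6 3 7 0 1 4 8 5
Walk LF starting at row 4, prepending L[row]:
  step 1: row=4, L[4]='$', prepend. Next row=LF[4]=0
  step 2: row=0, L[0]='q', prepend. Next row=LF[0]=2
  step 3: row=2, L[2]='q', prepend. Next row=LF[2]=3
  step 4: row=3, L[3]='r', prepend. Next row=LF[3]=7
  step 5: row=7, L[7]='r', prepend. Next row=LF[7]=8
  step 6: row=8, L[8]='q', prepend. Next row=LF[8]=5
  step 7: row=5, L[5]='p', prepend. Next row=LF[5]=1
  step 8: row=1, L[1]='r', prepend. Next row=LF[1]=6
  step 9: row=6, L[6]='q', prepend. Next row=LF[6]=4
Reversed output: qrpqrrqq$

Answer: qrpqrrqq$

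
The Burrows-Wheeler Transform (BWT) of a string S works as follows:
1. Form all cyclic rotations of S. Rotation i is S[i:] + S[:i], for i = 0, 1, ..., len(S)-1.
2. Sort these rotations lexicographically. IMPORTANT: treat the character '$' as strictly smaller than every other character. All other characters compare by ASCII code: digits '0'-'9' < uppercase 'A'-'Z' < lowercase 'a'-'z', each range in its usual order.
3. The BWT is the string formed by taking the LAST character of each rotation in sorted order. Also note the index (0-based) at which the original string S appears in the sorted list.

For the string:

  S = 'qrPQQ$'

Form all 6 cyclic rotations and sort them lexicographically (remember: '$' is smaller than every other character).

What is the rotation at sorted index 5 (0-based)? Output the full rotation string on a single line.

Answer: rPQQ$q

Derivation:
All 6 rotations (rotation i = S[i:]+S[:i]):
  rot[0] = qrPQQ$
  rot[1] = rPQQ$q
  rot[2] = PQQ$qr
  rot[3] = QQ$qrP
  rot[4] = Q$qrPQ
  rot[5] = $qrPQQ
Sorted (with $ < everything):
  sorted[0] = $qrPQQ
  sorted[1] = PQQ$qr
  sorted[2] = Q$qrPQ
  sorted[3] = QQ$qrP
  sorted[4] = qrPQQ$
  sorted[5] = rPQQ$q
sorted[5] = rPQQ$q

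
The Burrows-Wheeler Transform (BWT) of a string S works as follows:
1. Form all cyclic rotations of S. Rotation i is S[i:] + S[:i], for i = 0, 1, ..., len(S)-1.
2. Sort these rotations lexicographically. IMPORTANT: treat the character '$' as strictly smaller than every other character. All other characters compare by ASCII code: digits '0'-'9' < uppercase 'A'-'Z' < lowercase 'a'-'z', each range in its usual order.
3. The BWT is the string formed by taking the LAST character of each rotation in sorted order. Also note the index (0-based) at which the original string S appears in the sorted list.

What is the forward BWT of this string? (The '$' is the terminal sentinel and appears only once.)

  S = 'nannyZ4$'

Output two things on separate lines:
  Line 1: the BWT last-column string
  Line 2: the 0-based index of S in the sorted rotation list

Answer: 4Zyn$ann
4

Derivation:
All 8 rotations (rotation i = S[i:]+S[:i]):
  rot[0] = nannyZ4$
  rot[1] = annyZ4$n
  rot[2] = nnyZ4$na
  rot[3] = nyZ4$nan
  rot[4] = yZ4$nann
  rot[5] = Z4$nanny
  rot[6] = 4$nannyZ
  rot[7] = $nannyZ4
Sorted (with $ < everything):
  sorted[0] = $nannyZ4  (last char: '4')
  sorted[1] = 4$nannyZ  (last char: 'Z')
  sorted[2] = Z4$nanny  (last char: 'y')
  sorted[3] = annyZ4$n  (last char: 'n')
  sorted[4] = nannyZ4$  (last char: '$')
  sorted[5] = nnyZ4$na  (last char: 'a')
  sorted[6] = nyZ4$nan  (last char: 'n')
  sorted[7] = yZ4$nann  (last char: 'n')
Last column: 4Zyn$ann
Original string S is at sorted index 4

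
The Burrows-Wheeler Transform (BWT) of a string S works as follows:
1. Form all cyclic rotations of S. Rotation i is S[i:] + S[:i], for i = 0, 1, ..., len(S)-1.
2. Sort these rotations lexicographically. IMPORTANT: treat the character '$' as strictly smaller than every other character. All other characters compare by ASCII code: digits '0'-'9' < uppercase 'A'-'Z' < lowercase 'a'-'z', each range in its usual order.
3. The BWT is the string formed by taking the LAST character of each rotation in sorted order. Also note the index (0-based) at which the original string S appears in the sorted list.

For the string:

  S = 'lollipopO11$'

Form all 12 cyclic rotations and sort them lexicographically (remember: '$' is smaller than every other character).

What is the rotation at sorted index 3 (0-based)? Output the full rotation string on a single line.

All 12 rotations (rotation i = S[i:]+S[:i]):
  rot[0] = lollipopO11$
  rot[1] = ollipopO11$l
  rot[2] = llipopO11$lo
  rot[3] = lipopO11$lol
  rot[4] = ipopO11$loll
  rot[5] = popO11$lolli
  rot[6] = opO11$lollip
  rot[7] = pO11$lollipo
  rot[8] = O11$lollipop
  rot[9] = 11$lollipopO
  rot[10] = 1$lollipopO1
  rot[11] = $lollipopO11
Sorted (with $ < everything):
  sorted[0] = $lollipopO11
  sorted[1] = 1$lollipopO1
  sorted[2] = 11$lollipopO
  sorted[3] = O11$lollipop
  sorted[4] = ipopO11$loll
  sorted[5] = lipopO11$lol
  sorted[6] = llipopO11$lo
  sorted[7] = lollipopO11$
  sorted[8] = ollipopO11$l
  sorted[9] = opO11$lollip
  sorted[10] = pO11$lollipo
  sorted[11] = popO11$lolli
sorted[3] = O11$lollipop

Answer: O11$lollipop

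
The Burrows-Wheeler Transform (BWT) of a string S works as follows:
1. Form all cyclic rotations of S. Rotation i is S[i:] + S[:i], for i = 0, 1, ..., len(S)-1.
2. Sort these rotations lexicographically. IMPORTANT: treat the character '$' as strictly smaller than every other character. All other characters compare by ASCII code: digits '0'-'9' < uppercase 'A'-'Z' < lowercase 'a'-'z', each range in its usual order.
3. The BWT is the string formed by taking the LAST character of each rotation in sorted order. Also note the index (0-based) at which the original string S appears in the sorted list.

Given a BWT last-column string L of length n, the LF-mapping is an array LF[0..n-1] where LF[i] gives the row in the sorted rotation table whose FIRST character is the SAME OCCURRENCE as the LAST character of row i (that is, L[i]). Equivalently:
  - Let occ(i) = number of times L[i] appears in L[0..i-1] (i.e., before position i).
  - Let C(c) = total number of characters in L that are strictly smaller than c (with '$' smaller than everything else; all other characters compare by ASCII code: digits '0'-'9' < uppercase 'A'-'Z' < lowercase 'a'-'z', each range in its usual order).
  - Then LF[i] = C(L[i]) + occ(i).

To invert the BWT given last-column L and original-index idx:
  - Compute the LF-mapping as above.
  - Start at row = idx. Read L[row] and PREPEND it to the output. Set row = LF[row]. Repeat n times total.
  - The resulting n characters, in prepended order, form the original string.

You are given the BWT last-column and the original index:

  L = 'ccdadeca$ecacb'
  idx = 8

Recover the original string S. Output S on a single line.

LF mapping: 5 6 10 1 11 12 7 2 0 13 8 3 9 4
Walk LF starting at row 8, prepending L[row]:
  step 1: row=8, L[8]='$', prepend. Next row=LF[8]=0
  step 2: row=0, L[0]='c', prepend. Next row=LF[0]=5
  step 3: row=5, L[5]='e', prepend. Next row=LF[5]=12
  step 4: row=12, L[12]='c', prepend. Next row=LF[12]=9
  step 5: row=9, L[9]='e', prepend. Next row=LF[9]=13
  step 6: row=13, L[13]='b', prepend. Next row=LF[13]=4
  step 7: row=4, L[4]='d', prepend. Next row=LF[4]=11
  step 8: row=11, L[11]='a', prepend. Next row=LF[11]=3
  step 9: row=3, L[3]='a', prepend. Next row=LF[3]=1
  step 10: row=1, L[1]='c', prepend. Next row=LF[1]=6
  step 11: row=6, L[6]='c', prepend. Next row=LF[6]=7
  step 12: row=7, L[7]='a', prepend. Next row=LF[7]=2
  step 13: row=2, L[2]='d', prepend. Next row=LF[2]=10
  step 14: row=10, L[10]='c', prepend. Next row=LF[10]=8
Reversed output: cdaccaadbecec$

Answer: cdaccaadbecec$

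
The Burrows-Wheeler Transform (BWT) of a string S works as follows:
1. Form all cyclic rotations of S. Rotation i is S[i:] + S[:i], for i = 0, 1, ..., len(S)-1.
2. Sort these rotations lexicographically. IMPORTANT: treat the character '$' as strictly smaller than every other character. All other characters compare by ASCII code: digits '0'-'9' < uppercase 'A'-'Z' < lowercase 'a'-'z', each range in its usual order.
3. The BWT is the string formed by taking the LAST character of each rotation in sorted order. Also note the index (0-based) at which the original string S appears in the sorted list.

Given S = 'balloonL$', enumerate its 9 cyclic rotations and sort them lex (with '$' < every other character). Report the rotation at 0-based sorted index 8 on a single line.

All 9 rotations (rotation i = S[i:]+S[:i]):
  rot[0] = balloonL$
  rot[1] = alloonL$b
  rot[2] = lloonL$ba
  rot[3] = loonL$bal
  rot[4] = oonL$ball
  rot[5] = onL$ballo
  rot[6] = nL$balloo
  rot[7] = L$balloon
  rot[8] = $balloonL
Sorted (with $ < everything):
  sorted[0] = $balloonL
  sorted[1] = L$balloon
  sorted[2] = alloonL$b
  sorted[3] = balloonL$
  sorted[4] = lloonL$ba
  sorted[5] = loonL$bal
  sorted[6] = nL$balloo
  sorted[7] = onL$ballo
  sorted[8] = oonL$ball
sorted[8] = oonL$ball

Answer: oonL$ball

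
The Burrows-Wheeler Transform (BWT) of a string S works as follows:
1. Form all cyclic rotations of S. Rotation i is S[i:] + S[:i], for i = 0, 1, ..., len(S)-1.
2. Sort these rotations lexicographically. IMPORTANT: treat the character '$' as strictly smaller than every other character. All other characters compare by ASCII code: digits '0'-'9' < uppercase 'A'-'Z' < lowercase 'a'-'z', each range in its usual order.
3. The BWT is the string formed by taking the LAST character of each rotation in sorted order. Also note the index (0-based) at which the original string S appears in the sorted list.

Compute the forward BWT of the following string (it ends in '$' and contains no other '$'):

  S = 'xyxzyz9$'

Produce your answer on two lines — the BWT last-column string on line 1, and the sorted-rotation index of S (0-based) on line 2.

All 8 rotations (rotation i = S[i:]+S[:i]):
  rot[0] = xyxzyz9$
  rot[1] = yxzyz9$x
  rot[2] = xzyz9$xy
  rot[3] = zyz9$xyx
  rot[4] = yz9$xyxz
  rot[5] = z9$xyxzy
  rot[6] = 9$xyxzyz
  rot[7] = $xyxzyz9
Sorted (with $ < everything):
  sorted[0] = $xyxzyz9  (last char: '9')
  sorted[1] = 9$xyxzyz  (last char: 'z')
  sorted[2] = xyxzyz9$  (last char: '$')
  sorted[3] = xzyz9$xy  (last char: 'y')
  sorted[4] = yxzyz9$x  (last char: 'x')
  sorted[5] = yz9$xyxz  (last char: 'z')
  sorted[6] = z9$xyxzy  (last char: 'y')
  sorted[7] = zyz9$xyx  (last char: 'x')
Last column: 9z$yxzyx
Original string S is at sorted index 2

Answer: 9z$yxzyx
2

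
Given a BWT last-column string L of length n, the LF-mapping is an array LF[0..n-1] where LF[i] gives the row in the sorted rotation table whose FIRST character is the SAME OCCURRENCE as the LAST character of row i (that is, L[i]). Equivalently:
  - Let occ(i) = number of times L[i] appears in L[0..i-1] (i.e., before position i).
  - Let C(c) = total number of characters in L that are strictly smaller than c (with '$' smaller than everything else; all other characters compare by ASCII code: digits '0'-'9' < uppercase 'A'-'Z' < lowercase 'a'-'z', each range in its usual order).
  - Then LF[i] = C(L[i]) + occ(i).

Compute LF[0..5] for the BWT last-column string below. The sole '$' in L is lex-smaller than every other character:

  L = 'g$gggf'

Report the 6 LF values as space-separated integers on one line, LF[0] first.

Char counts: '$':1, 'f':1, 'g':4
C (first-col start): C('$')=0, C('f')=1, C('g')=2
L[0]='g': occ=0, LF[0]=C('g')+0=2+0=2
L[1]='$': occ=0, LF[1]=C('$')+0=0+0=0
L[2]='g': occ=1, LF[2]=C('g')+1=2+1=3
L[3]='g': occ=2, LF[3]=C('g')+2=2+2=4
L[4]='g': occ=3, LF[4]=C('g')+3=2+3=5
L[5]='f': occ=0, LF[5]=C('f')+0=1+0=1

Answer: 2 0 3 4 5 1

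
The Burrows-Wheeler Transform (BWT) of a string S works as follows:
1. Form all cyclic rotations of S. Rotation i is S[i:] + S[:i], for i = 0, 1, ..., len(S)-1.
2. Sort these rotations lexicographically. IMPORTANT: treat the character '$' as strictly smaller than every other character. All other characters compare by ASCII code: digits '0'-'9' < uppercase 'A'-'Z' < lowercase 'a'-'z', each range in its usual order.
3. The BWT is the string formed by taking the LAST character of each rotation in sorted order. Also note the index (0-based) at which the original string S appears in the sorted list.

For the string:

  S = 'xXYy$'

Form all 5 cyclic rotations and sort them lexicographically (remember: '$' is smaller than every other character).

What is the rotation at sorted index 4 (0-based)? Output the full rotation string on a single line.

Answer: y$xXY

Derivation:
All 5 rotations (rotation i = S[i:]+S[:i]):
  rot[0] = xXYy$
  rot[1] = XYy$x
  rot[2] = Yy$xX
  rot[3] = y$xXY
  rot[4] = $xXYy
Sorted (with $ < everything):
  sorted[0] = $xXYy
  sorted[1] = XYy$x
  sorted[2] = Yy$xX
  sorted[3] = xXYy$
  sorted[4] = y$xXY
sorted[4] = y$xXY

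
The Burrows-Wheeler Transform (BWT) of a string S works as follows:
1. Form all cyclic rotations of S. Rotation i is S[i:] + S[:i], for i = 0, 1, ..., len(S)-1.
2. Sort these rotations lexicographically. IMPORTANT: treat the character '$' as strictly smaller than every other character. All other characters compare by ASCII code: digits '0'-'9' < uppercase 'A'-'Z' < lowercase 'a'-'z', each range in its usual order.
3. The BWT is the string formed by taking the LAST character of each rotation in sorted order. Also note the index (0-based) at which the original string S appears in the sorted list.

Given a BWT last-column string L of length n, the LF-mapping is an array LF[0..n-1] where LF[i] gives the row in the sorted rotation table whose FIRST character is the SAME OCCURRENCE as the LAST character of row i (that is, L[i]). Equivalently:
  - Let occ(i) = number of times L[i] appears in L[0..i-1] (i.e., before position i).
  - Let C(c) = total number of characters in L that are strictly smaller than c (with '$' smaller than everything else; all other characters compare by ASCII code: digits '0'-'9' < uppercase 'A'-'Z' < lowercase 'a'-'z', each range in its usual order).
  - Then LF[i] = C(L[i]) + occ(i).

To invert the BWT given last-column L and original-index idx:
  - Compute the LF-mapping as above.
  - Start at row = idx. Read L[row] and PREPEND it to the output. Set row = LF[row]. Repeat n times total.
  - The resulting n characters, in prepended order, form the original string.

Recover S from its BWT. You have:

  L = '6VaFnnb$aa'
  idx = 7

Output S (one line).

Answer: bananaFV6$

Derivation:
LF mapping: 1 3 4 2 8 9 7 0 5 6
Walk LF starting at row 7, prepending L[row]:
  step 1: row=7, L[7]='$', prepend. Next row=LF[7]=0
  step 2: row=0, L[0]='6', prepend. Next row=LF[0]=1
  step 3: row=1, L[1]='V', prepend. Next row=LF[1]=3
  step 4: row=3, L[3]='F', prepend. Next row=LF[3]=2
  step 5: row=2, L[2]='a', prepend. Next row=LF[2]=4
  step 6: row=4, L[4]='n', prepend. Next row=LF[4]=8
  step 7: row=8, L[8]='a', prepend. Next row=LF[8]=5
  step 8: row=5, L[5]='n', prepend. Next row=LF[5]=9
  step 9: row=9, L[9]='a', prepend. Next row=LF[9]=6
  step 10: row=6, L[6]='b', prepend. Next row=LF[6]=7
Reversed output: bananaFV6$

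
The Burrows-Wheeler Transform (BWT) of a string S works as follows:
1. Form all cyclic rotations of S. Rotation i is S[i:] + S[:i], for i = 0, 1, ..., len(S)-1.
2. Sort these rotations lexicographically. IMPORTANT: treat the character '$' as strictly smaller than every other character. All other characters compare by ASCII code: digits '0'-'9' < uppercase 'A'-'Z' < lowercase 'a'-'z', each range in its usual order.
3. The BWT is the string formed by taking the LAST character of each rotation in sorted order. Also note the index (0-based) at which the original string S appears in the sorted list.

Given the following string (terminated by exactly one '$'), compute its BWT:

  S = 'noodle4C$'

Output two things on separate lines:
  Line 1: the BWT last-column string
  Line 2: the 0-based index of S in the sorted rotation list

Answer: Ce4old$on
6

Derivation:
All 9 rotations (rotation i = S[i:]+S[:i]):
  rot[0] = noodle4C$
  rot[1] = oodle4C$n
  rot[2] = odle4C$no
  rot[3] = dle4C$noo
  rot[4] = le4C$nood
  rot[5] = e4C$noodl
  rot[6] = 4C$noodle
  rot[7] = C$noodle4
  rot[8] = $noodle4C
Sorted (with $ < everything):
  sorted[0] = $noodle4C  (last char: 'C')
  sorted[1] = 4C$noodle  (last char: 'e')
  sorted[2] = C$noodle4  (last char: '4')
  sorted[3] = dle4C$noo  (last char: 'o')
  sorted[4] = e4C$noodl  (last char: 'l')
  sorted[5] = le4C$nood  (last char: 'd')
  sorted[6] = noodle4C$  (last char: '$')
  sorted[7] = odle4C$no  (last char: 'o')
  sorted[8] = oodle4C$n  (last char: 'n')
Last column: Ce4old$on
Original string S is at sorted index 6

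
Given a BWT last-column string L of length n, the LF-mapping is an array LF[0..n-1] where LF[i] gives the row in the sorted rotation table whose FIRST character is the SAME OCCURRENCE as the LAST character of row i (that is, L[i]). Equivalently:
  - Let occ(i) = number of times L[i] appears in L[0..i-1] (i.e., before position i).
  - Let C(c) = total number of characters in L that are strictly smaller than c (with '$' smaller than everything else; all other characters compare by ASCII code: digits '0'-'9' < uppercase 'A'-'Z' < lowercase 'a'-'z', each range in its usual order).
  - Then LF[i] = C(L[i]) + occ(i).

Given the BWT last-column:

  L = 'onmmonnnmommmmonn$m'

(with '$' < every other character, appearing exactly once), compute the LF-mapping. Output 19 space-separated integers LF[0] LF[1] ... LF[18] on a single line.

Answer: 15 9 1 2 16 10 11 12 3 17 4 5 6 7 18 13 14 0 8

Derivation:
Char counts: '$':1, 'm':8, 'n':6, 'o':4
C (first-col start): C('$')=0, C('m')=1, C('n')=9, C('o')=15
L[0]='o': occ=0, LF[0]=C('o')+0=15+0=15
L[1]='n': occ=0, LF[1]=C('n')+0=9+0=9
L[2]='m': occ=0, LF[2]=C('m')+0=1+0=1
L[3]='m': occ=1, LF[3]=C('m')+1=1+1=2
L[4]='o': occ=1, LF[4]=C('o')+1=15+1=16
L[5]='n': occ=1, LF[5]=C('n')+1=9+1=10
L[6]='n': occ=2, LF[6]=C('n')+2=9+2=11
L[7]='n': occ=3, LF[7]=C('n')+3=9+3=12
L[8]='m': occ=2, LF[8]=C('m')+2=1+2=3
L[9]='o': occ=2, LF[9]=C('o')+2=15+2=17
L[10]='m': occ=3, LF[10]=C('m')+3=1+3=4
L[11]='m': occ=4, LF[11]=C('m')+4=1+4=5
L[12]='m': occ=5, LF[12]=C('m')+5=1+5=6
L[13]='m': occ=6, LF[13]=C('m')+6=1+6=7
L[14]='o': occ=3, LF[14]=C('o')+3=15+3=18
L[15]='n': occ=4, LF[15]=C('n')+4=9+4=13
L[16]='n': occ=5, LF[16]=C('n')+5=9+5=14
L[17]='$': occ=0, LF[17]=C('$')+0=0+0=0
L[18]='m': occ=7, LF[18]=C('m')+7=1+7=8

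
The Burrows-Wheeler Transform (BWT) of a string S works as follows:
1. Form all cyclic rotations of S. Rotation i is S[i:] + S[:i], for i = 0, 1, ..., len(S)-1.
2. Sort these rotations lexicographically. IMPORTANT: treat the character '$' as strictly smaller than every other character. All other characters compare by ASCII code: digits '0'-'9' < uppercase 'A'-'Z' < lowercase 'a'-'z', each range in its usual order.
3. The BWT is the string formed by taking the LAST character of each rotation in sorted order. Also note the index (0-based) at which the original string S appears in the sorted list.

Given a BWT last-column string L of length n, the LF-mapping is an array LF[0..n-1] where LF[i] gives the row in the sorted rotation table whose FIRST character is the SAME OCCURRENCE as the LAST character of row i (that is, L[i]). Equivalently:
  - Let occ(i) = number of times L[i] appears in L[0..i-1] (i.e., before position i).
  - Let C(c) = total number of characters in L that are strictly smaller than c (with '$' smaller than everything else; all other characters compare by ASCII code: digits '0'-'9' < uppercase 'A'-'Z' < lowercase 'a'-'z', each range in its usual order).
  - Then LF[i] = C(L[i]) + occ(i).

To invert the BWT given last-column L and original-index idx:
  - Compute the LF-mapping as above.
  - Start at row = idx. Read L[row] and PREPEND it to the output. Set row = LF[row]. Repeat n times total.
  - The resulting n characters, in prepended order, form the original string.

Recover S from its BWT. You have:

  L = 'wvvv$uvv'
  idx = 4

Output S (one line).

Answer: vvvuvvw$

Derivation:
LF mapping: 7 2 3 4 0 1 5 6
Walk LF starting at row 4, prepending L[row]:
  step 1: row=4, L[4]='$', prepend. Next row=LF[4]=0
  step 2: row=0, L[0]='w', prepend. Next row=LF[0]=7
  step 3: row=7, L[7]='v', prepend. Next row=LF[7]=6
  step 4: row=6, L[6]='v', prepend. Next row=LF[6]=5
  step 5: row=5, L[5]='u', prepend. Next row=LF[5]=1
  step 6: row=1, L[1]='v', prepend. Next row=LF[1]=2
  step 7: row=2, L[2]='v', prepend. Next row=LF[2]=3
  step 8: row=3, L[3]='v', prepend. Next row=LF[3]=4
Reversed output: vvvuvvw$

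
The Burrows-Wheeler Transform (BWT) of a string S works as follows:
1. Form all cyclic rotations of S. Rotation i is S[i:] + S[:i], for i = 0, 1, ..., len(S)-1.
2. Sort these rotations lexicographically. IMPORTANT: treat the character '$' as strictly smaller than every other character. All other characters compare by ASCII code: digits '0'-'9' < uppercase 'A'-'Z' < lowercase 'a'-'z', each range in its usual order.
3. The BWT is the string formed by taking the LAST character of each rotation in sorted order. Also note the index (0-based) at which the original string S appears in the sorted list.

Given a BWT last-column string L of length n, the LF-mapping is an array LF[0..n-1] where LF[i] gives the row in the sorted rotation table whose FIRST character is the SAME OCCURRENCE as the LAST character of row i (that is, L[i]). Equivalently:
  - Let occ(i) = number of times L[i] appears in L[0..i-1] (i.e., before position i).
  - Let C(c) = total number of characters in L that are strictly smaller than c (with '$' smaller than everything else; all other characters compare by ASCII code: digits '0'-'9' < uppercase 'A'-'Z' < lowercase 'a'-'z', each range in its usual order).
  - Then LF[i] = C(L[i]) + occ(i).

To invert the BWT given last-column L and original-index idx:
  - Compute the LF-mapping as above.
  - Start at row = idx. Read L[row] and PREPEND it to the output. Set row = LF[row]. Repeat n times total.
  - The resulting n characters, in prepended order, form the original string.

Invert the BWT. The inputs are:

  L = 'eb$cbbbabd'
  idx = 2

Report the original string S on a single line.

LF mapping: 9 2 0 7 3 4 5 1 6 8
Walk LF starting at row 2, prepending L[row]:
  step 1: row=2, L[2]='$', prepend. Next row=LF[2]=0
  step 2: row=0, L[0]='e', prepend. Next row=LF[0]=9
  step 3: row=9, L[9]='d', prepend. Next row=LF[9]=8
  step 4: row=8, L[8]='b', prepend. Next row=LF[8]=6
  step 5: row=6, L[6]='b', prepend. Next row=LF[6]=5
  step 6: row=5, L[5]='b', prepend. Next row=LF[5]=4
  step 7: row=4, L[4]='b', prepend. Next row=LF[4]=3
  step 8: row=3, L[3]='c', prepend. Next row=LF[3]=7
  step 9: row=7, L[7]='a', prepend. Next row=LF[7]=1
  step 10: row=1, L[1]='b', prepend. Next row=LF[1]=2
Reversed output: bacbbbbde$

Answer: bacbbbbde$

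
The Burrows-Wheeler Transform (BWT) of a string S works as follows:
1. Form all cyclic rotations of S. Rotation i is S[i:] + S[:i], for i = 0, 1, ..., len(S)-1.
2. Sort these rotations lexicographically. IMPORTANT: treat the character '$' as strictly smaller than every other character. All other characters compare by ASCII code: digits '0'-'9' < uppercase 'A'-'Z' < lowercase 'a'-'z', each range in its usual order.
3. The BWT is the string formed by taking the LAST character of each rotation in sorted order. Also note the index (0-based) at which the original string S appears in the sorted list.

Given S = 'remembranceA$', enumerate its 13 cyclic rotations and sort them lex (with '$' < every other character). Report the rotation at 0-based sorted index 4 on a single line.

Answer: ceA$remembran

Derivation:
All 13 rotations (rotation i = S[i:]+S[:i]):
  rot[0] = remembranceA$
  rot[1] = emembranceA$r
  rot[2] = membranceA$re
  rot[3] = embranceA$rem
  rot[4] = mbranceA$reme
  rot[5] = branceA$remem
  rot[6] = ranceA$rememb
  rot[7] = anceA$remembr
  rot[8] = nceA$remembra
  rot[9] = ceA$remembran
  rot[10] = eA$remembranc
  rot[11] = A$remembrance
  rot[12] = $remembranceA
Sorted (with $ < everything):
  sorted[0] = $remembranceA
  sorted[1] = A$remembrance
  sorted[2] = anceA$remembr
  sorted[3] = branceA$remem
  sorted[4] = ceA$remembran
  sorted[5] = eA$remembranc
  sorted[6] = embranceA$rem
  sorted[7] = emembranceA$r
  sorted[8] = mbranceA$reme
  sorted[9] = membranceA$re
  sorted[10] = nceA$remembra
  sorted[11] = ranceA$rememb
  sorted[12] = remembranceA$
sorted[4] = ceA$remembran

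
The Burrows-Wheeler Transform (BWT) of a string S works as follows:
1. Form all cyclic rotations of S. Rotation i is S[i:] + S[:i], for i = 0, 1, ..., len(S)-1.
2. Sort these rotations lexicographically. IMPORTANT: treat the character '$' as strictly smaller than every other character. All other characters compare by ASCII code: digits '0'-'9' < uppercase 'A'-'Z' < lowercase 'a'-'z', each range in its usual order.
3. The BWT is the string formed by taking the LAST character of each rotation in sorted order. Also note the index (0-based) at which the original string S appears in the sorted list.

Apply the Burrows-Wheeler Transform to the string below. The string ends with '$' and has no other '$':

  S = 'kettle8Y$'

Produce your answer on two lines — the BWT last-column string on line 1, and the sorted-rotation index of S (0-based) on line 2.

Answer: Ye8lk$tte
5

Derivation:
All 9 rotations (rotation i = S[i:]+S[:i]):
  rot[0] = kettle8Y$
  rot[1] = ettle8Y$k
  rot[2] = ttle8Y$ke
  rot[3] = tle8Y$ket
  rot[4] = le8Y$kett
  rot[5] = e8Y$kettl
  rot[6] = 8Y$kettle
  rot[7] = Y$kettle8
  rot[8] = $kettle8Y
Sorted (with $ < everything):
  sorted[0] = $kettle8Y  (last char: 'Y')
  sorted[1] = 8Y$kettle  (last char: 'e')
  sorted[2] = Y$kettle8  (last char: '8')
  sorted[3] = e8Y$kettl  (last char: 'l')
  sorted[4] = ettle8Y$k  (last char: 'k')
  sorted[5] = kettle8Y$  (last char: '$')
  sorted[6] = le8Y$kett  (last char: 't')
  sorted[7] = tle8Y$ket  (last char: 't')
  sorted[8] = ttle8Y$ke  (last char: 'e')
Last column: Ye8lk$tte
Original string S is at sorted index 5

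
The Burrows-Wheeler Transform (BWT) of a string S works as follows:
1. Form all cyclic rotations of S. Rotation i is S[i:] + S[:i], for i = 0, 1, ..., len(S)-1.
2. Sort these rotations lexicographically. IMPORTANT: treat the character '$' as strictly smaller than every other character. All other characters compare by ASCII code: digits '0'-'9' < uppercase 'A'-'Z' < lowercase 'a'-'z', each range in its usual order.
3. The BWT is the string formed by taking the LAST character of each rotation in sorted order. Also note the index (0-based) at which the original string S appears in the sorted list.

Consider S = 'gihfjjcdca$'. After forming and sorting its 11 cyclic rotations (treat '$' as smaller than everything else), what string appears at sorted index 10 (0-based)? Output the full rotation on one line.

Answer: jjcdca$gihf

Derivation:
All 11 rotations (rotation i = S[i:]+S[:i]):
  rot[0] = gihfjjcdca$
  rot[1] = ihfjjcdca$g
  rot[2] = hfjjcdca$gi
  rot[3] = fjjcdca$gih
  rot[4] = jjcdca$gihf
  rot[5] = jcdca$gihfj
  rot[6] = cdca$gihfjj
  rot[7] = dca$gihfjjc
  rot[8] = ca$gihfjjcd
  rot[9] = a$gihfjjcdc
  rot[10] = $gihfjjcdca
Sorted (with $ < everything):
  sorted[0] = $gihfjjcdca
  sorted[1] = a$gihfjjcdc
  sorted[2] = ca$gihfjjcd
  sorted[3] = cdca$gihfjj
  sorted[4] = dca$gihfjjc
  sorted[5] = fjjcdca$gih
  sorted[6] = gihfjjcdca$
  sorted[7] = hfjjcdca$gi
  sorted[8] = ihfjjcdca$g
  sorted[9] = jcdca$gihfj
  sorted[10] = jjcdca$gihf
sorted[10] = jjcdca$gihf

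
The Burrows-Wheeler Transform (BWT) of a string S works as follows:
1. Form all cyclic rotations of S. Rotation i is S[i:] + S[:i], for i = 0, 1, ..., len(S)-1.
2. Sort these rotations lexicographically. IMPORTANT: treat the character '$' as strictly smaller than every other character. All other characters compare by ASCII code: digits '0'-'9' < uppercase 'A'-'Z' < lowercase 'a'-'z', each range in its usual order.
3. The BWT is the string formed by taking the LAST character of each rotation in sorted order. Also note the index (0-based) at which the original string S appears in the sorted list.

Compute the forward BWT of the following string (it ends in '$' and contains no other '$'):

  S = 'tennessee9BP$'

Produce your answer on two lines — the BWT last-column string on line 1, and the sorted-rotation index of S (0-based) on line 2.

Answer: Pe9Bestnnese$
12

Derivation:
All 13 rotations (rotation i = S[i:]+S[:i]):
  rot[0] = tennessee9BP$
  rot[1] = ennessee9BP$t
  rot[2] = nnessee9BP$te
  rot[3] = nessee9BP$ten
  rot[4] = essee9BP$tenn
  rot[5] = ssee9BP$tenne
  rot[6] = see9BP$tennes
  rot[7] = ee9BP$tenness
  rot[8] = e9BP$tennesse
  rot[9] = 9BP$tennessee
  rot[10] = BP$tennessee9
  rot[11] = P$tennessee9B
  rot[12] = $tennessee9BP
Sorted (with $ < everything):
  sorted[0] = $tennessee9BP  (last char: 'P')
  sorted[1] = 9BP$tennessee  (last char: 'e')
  sorted[2] = BP$tennessee9  (last char: '9')
  sorted[3] = P$tennessee9B  (last char: 'B')
  sorted[4] = e9BP$tennesse  (last char: 'e')
  sorted[5] = ee9BP$tenness  (last char: 's')
  sorted[6] = ennessee9BP$t  (last char: 't')
  sorted[7] = essee9BP$tenn  (last char: 'n')
  sorted[8] = nessee9BP$ten  (last char: 'n')
  sorted[9] = nnessee9BP$te  (last char: 'e')
  sorted[10] = see9BP$tennes  (last char: 's')
  sorted[11] = ssee9BP$tenne  (last char: 'e')
  sorted[12] = tennessee9BP$  (last char: '$')
Last column: Pe9Bestnnese$
Original string S is at sorted index 12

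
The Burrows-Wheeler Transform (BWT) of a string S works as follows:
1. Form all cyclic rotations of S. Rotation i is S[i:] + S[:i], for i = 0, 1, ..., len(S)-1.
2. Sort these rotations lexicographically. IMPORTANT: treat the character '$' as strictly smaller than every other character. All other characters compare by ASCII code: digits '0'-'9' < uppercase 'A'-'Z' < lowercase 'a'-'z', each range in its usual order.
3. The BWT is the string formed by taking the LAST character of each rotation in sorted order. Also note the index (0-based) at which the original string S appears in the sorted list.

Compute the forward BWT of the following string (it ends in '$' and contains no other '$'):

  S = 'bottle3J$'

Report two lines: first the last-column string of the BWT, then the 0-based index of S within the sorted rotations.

Answer: Je3$ltbto
3

Derivation:
All 9 rotations (rotation i = S[i:]+S[:i]):
  rot[0] = bottle3J$
  rot[1] = ottle3J$b
  rot[2] = ttle3J$bo
  rot[3] = tle3J$bot
  rot[4] = le3J$bott
  rot[5] = e3J$bottl
  rot[6] = 3J$bottle
  rot[7] = J$bottle3
  rot[8] = $bottle3J
Sorted (with $ < everything):
  sorted[0] = $bottle3J  (last char: 'J')
  sorted[1] = 3J$bottle  (last char: 'e')
  sorted[2] = J$bottle3  (last char: '3')
  sorted[3] = bottle3J$  (last char: '$')
  sorted[4] = e3J$bottl  (last char: 'l')
  sorted[5] = le3J$bott  (last char: 't')
  sorted[6] = ottle3J$b  (last char: 'b')
  sorted[7] = tle3J$bot  (last char: 't')
  sorted[8] = ttle3J$bo  (last char: 'o')
Last column: Je3$ltbto
Original string S is at sorted index 3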